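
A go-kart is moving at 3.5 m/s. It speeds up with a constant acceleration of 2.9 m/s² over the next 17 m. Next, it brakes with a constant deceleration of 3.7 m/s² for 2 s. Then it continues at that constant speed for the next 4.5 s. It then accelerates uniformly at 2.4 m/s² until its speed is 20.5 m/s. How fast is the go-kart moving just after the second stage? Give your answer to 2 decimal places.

3.13 m/s

Phase 1 (accelerating): v₀ = 3.50 m/s, a = 2.9 m/s².
v² = v₀² + 2aΔx = 3.50² + 2·2.9·17 = 111 → v = 10.5 m/s
t = (v − v₀)/a = (10.5 − 3.50)/2.9 = 2.42 s

Phase 2 (decelerating): v₀ = 10.5 m/s, a = -3.7 m/s².
v = v₀ + at = 10.5 + (-3.7)(2) = 3.13 m/s
Δx = v₀t + ½at² = 10.5·2 + 0.5·-3.7·2² = 13.7 m
Speed at end of phase 2 = 3.13 m/s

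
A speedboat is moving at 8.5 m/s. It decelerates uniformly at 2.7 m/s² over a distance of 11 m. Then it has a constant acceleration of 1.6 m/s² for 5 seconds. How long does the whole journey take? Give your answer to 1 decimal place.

6.8 s

Phase 1 (decelerating): v₀ = 8.50 m/s, a = -2.7 m/s².
v² = v₀² + 2aΔx = 8.50² + 2·-2.7·11 = 12.8 → v = 3.58 m/s
t = (v − v₀)/a = (3.58 − 8.50)/-2.7 = 1.82 s

Phase 2 (accelerating): v₀ = 3.58 m/s, a = 1.6 m/s².
v = v₀ + at = 3.58 + (1.6)(5) = 11.6 m/s
Δx = v₀t + ½at² = 3.58·5 + 0.5·1.6·5² = 37.9 m
Total time = 1.82 + 5.00 = 6.82 s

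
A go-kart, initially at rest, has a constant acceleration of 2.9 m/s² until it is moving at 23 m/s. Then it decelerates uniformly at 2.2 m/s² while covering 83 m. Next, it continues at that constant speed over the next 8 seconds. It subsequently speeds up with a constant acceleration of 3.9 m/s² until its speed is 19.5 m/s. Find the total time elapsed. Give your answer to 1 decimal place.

22.3 s

Phase 1 (accelerating): v₀ = 0 m/s, a = 2.9 m/s².
v = v₀ + at → t = (23 − 0) / 2.9 = 7.93 s
v² = v₀² + 2aΔx → Δx = (23² − 0²)/(2·2.9) = 91.2 m

Phase 2 (decelerating): v₀ = 23.0 m/s, a = -2.2 m/s².
v² = v₀² + 2aΔx = 23.0² + 2·-2.2·83 = 164 → v = 12.8 m/s
t = (v − v₀)/a = (12.8 − 23.0)/-2.2 = 4.64 s

Phase 3 (constant speed): v₀ = 12.8 m/s, a = 0 m/s².
v = v₀ + at = 12.8 + (0)(8) = 12.8 m/s
Δx = v₀t + ½at² = 12.8·8 + 0.5·0·8² = 102 m

Phase 4 (accelerating): v₀ = 12.8 m/s, a = 3.9 m/s².
v = v₀ + at → t = (19.5 − 12.8) / 3.9 = 1.72 s
v² = v₀² + 2aΔx → Δx = (19.5² − 12.8²)/(2·3.9) = 27.8 m
Total time = 7.93 + 4.64 + 8.00 + 1.72 = 22.3 s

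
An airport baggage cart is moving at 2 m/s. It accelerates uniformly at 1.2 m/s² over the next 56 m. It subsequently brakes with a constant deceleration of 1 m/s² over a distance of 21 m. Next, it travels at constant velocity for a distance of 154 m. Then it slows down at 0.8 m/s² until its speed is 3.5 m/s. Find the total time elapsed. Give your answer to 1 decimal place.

33.7 s

Phase 1 (accelerating): v₀ = 2.00 m/s, a = 1.2 m/s².
v² = v₀² + 2aΔx = 2.00² + 2·1.2·56 = 138 → v = 11.8 m/s
t = (v − v₀)/a = (11.8 − 2.00)/1.2 = 8.14 s

Phase 2 (decelerating): v₀ = 11.8 m/s, a = -1 m/s².
v² = v₀² + 2aΔx = 11.8² + 2·-1·21 = 96.4 → v = 9.82 m/s
t = (v − v₀)/a = (9.82 − 11.8)/-1 = 1.95 s

Phase 3 (constant speed): v₀ = 9.82 m/s, a = 0 m/s².
Constant speed: t = d/v = 154/9.82 = 15.7 s

Phase 4 (decelerating): v₀ = 9.82 m/s, a = -0.8 m/s².
v = v₀ + at → t = (3.5 − 9.82) / -0.8 = 7.90 s
v² = v₀² + 2aΔx → Δx = (3.5² − 9.82²)/(2·-0.8) = 52.6 m
Total time = 8.14 + 1.95 + 15.7 + 7.90 = 33.7 s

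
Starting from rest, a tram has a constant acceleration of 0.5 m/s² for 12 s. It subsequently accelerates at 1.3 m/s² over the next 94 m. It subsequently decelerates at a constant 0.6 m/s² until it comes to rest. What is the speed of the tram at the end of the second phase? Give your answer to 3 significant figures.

16.7 m/s

Phase 1 (accelerating): v₀ = 0 m/s, a = 0.5 m/s².
v = v₀ + at = 0 + (0.5)(12) = 6.00 m/s
Δx = v₀t + ½at² = 0·12 + 0.5·0.5·12² = 36.0 m

Phase 2 (accelerating): v₀ = 6.00 m/s, a = 1.3 m/s².
v² = v₀² + 2aΔx = 6.00² + 2·1.3·94 = 280 → v = 16.7 m/s
t = (v − v₀)/a = (16.7 − 6.00)/1.3 = 8.27 s
Speed at end of phase 2 = 16.7 m/s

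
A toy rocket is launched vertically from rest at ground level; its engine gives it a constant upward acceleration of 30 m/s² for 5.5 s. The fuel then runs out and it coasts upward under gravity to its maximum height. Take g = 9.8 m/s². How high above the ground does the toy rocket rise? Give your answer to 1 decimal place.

1842.8 m

Phase 1 (powered ascent): v₀ = 0 m/s, a = 30 m/s².
v = v₀ + at = 0 + (30)(5.5) = 165 m/s
Δx = v₀t + ½at² = 0·5.5 + 0.5·30·5.5² = 454 m

Phase 2 (coasting upward): v₀ = 165 m/s, a = -9.8 m/s².
v = v₀ + at → t = (0 − 165) / -9.8 = 16.8 s
v² = v₀² + 2aΔx → Δx = (0² − 165²)/(2·-9.8) = 1390 m
Maximum height = 454 + 1390 = 1840 m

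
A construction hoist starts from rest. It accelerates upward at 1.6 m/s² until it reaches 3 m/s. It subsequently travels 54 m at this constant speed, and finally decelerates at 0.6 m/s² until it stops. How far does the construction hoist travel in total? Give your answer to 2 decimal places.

64.31 m

Phase 1 (accelerating): v₀ = 0 m/s, a = 1.6 m/s².
v = v₀ + at → t = (3 − 0) / 1.6 = 1.88 s
v² = v₀² + 2aΔx → Δx = (3² − 0²)/(2·1.6) = 2.81 m

Phase 2 (constant speed): v₀ = 3.00 m/s, a = 0 m/s².
Constant speed: t = d/v = 54/3.00 = 18.0 s

Phase 3 (decelerating): v₀ = 3.00 m/s, a = -0.6 m/s².
v = v₀ + at → t = (0 − 3.00) / -0.6 = 5.00 s
v² = v₀² + 2aΔx → Δx = (0² − 3.00²)/(2·-0.6) = 7.50 m
Total distance = 2.81 + 54.0 + 7.50 = 64.3 m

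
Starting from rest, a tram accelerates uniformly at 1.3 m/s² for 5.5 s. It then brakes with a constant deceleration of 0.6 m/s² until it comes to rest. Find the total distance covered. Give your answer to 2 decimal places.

Phase 1 (accelerating): v₀ = 0 m/s, a = 1.3 m/s².
v = v₀ + at = 0 + (1.3)(5.5) = 7.15 m/s
Δx = v₀t + ½at² = 0·5.5 + 0.5·1.3·5.5² = 19.7 m

Phase 2 (decelerating): v₀ = 7.15 m/s, a = -0.6 m/s².
v = v₀ + at → t = (0 − 7.15) / -0.6 = 11.9 s
v² = v₀² + 2aΔx → Δx = (0² − 7.15²)/(2·-0.6) = 42.6 m
Total distance = 19.7 + 42.6 = 62.3 m

62.26 m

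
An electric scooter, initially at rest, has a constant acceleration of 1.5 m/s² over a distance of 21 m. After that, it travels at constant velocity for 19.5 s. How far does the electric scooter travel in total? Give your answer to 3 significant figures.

176 m

Phase 1 (accelerating): v₀ = 0 m/s, a = 1.5 m/s².
v² = v₀² + 2aΔx = 0² + 2·1.5·21 = 63.0 → v = 7.94 m/s
t = (v − v₀)/a = (7.94 − 0)/1.5 = 5.29 s

Phase 2 (constant speed): v₀ = 7.94 m/s, a = 0 m/s².
v = v₀ + at = 7.94 + (0)(19.5) = 7.94 m/s
Δx = v₀t + ½at² = 7.94·19.5 + 0.5·0·19.5² = 155 m
Total distance = 21.0 + 155 = 176 m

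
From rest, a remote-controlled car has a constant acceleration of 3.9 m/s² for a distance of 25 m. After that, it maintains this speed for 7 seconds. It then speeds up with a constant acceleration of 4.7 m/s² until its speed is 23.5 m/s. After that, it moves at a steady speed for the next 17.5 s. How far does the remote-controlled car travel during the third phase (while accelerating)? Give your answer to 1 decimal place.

Phase 1 (accelerating): v₀ = 0 m/s, a = 3.9 m/s².
v² = v₀² + 2aΔx = 0² + 2·3.9·25 = 195 → v = 14.0 m/s
t = (v − v₀)/a = (14.0 − 0)/3.9 = 3.58 s

Phase 2 (constant speed): v₀ = 14.0 m/s, a = 0 m/s².
v = v₀ + at = 14.0 + (0)(7) = 14.0 m/s
Δx = v₀t + ½at² = 14.0·7 + 0.5·0·7² = 97.7 m

Phase 3 (accelerating): v₀ = 14.0 m/s, a = 4.7 m/s².
v = v₀ + at → t = (23.5 − 14.0) / 4.7 = 2.03 s
v² = v₀² + 2aΔx → Δx = (23.5² − 14.0²)/(2·4.7) = 38.0 m
Distance in phase 3 = 38.0 m

38.0 m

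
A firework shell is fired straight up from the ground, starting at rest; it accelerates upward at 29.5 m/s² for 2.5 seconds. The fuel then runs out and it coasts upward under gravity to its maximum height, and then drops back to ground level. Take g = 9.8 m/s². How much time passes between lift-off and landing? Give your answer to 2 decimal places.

Phase 1 (powered ascent): v₀ = 0 m/s, a = 29.5 m/s².
v = v₀ + at = 0 + (29.5)(2.5) = 73.8 m/s
Δx = v₀t + ½at² = 0·2.5 + 0.5·29.5·2.5² = 92.2 m

Phase 2 (coasting upward): v₀ = 73.8 m/s, a = -9.8 m/s².
v = v₀ + at → t = (0 − 73.8) / -9.8 = 7.53 s
v² = v₀² + 2aΔx → Δx = (0² − 73.8²)/(2·-9.8) = 278 m

Phase 3 (free fall): v₀ = 0 m/s, a = -9.8 m/s².
Falls 370 m from rest: t = √(2·370/9.8) = 8.69 s; v = g·t = 85.1 m/s.
Total time = 2.50 + 7.53 + 8.69 = 18.7 s

18.71 s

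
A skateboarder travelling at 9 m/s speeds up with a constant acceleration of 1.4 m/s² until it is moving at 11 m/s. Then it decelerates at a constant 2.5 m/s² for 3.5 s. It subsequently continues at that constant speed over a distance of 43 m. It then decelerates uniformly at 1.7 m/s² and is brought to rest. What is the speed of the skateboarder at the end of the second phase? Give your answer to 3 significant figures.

Phase 1 (accelerating): v₀ = 9.00 m/s, a = 1.4 m/s².
v = v₀ + at → t = (11 − 9.00) / 1.4 = 1.43 s
v² = v₀² + 2aΔx → Δx = (11² − 9.00²)/(2·1.4) = 14.3 m

Phase 2 (decelerating): v₀ = 11.0 m/s, a = -2.5 m/s².
v = v₀ + at = 11.0 + (-2.5)(3.5) = 2.25 m/s
Δx = v₀t + ½at² = 11.0·3.5 + 0.5·-2.5·3.5² = 23.2 m
Speed at end of phase 2 = 2.25 m/s

2.25 m/s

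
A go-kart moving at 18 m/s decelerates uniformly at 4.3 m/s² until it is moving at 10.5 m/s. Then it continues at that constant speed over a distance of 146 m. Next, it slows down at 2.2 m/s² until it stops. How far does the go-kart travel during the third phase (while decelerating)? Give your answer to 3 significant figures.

Phase 1 (decelerating): v₀ = 18.0 m/s, a = -4.3 m/s².
v = v₀ + at → t = (10.5 − 18.0) / -4.3 = 1.74 s
v² = v₀² + 2aΔx → Δx = (10.5² − 18.0²)/(2·-4.3) = 24.9 m

Phase 2 (constant speed): v₀ = 10.5 m/s, a = 0 m/s².
Constant speed: t = d/v = 146/10.5 = 13.9 s

Phase 3 (decelerating): v₀ = 10.5 m/s, a = -2.2 m/s².
v = v₀ + at → t = (0 − 10.5) / -2.2 = 4.77 s
v² = v₀² + 2aΔx → Δx = (0² − 10.5²)/(2·-2.2) = 25.1 m
Distance in phase 3 = 25.1 m

25.1 m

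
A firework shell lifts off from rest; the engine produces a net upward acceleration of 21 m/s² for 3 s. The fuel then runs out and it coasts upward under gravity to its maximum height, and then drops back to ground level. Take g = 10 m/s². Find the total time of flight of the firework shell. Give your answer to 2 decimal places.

16.95 s

Phase 1 (powered ascent): v₀ = 0 m/s, a = 21 m/s².
v = v₀ + at = 0 + (21)(3) = 63.0 m/s
Δx = v₀t + ½at² = 0·3 + 0.5·21·3² = 94.5 m

Phase 2 (coasting upward): v₀ = 63.0 m/s, a = -10 m/s².
v = v₀ + at → t = (0 − 63.0) / -10 = 6.30 s
v² = v₀² + 2aΔx → Δx = (0² − 63.0²)/(2·-10) = 198 m

Phase 3 (free fall): v₀ = 0 m/s, a = -10 m/s².
Falls 293 m from rest: t = √(2·293/10) = 7.65 s; v = g·t = 76.5 m/s.
Total time = 3.00 + 6.30 + 7.65 = 17.0 s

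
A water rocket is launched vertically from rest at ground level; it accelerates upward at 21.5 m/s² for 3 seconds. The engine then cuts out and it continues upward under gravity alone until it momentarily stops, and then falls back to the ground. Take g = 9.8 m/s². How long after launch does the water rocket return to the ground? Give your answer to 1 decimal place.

Phase 1 (powered ascent): v₀ = 0 m/s, a = 21.5 m/s².
v = v₀ + at = 0 + (21.5)(3) = 64.5 m/s
Δx = v₀t + ½at² = 0·3 + 0.5·21.5·3² = 96.8 m

Phase 2 (coasting upward): v₀ = 64.5 m/s, a = -9.8 m/s².
v = v₀ + at → t = (0 − 64.5) / -9.8 = 6.58 s
v² = v₀² + 2aΔx → Δx = (0² − 64.5²)/(2·-9.8) = 212 m

Phase 3 (free fall): v₀ = 0 m/s, a = -9.8 m/s².
Falls 309 m from rest: t = √(2·309/9.8) = 7.94 s; v = g·t = 77.8 m/s.
Total time = 3.00 + 6.58 + 7.94 = 17.5 s

17.5 s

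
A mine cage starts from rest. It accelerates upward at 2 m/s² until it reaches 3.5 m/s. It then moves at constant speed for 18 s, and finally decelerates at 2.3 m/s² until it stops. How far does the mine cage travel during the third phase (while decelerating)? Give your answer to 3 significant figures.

Phase 1 (accelerating): v₀ = 0 m/s, a = 2 m/s².
v = v₀ + at → t = (3.5 − 0) / 2 = 1.75 s
v² = v₀² + 2aΔx → Δx = (3.5² − 0²)/(2·2) = 3.06 m

Phase 2 (constant speed): v₀ = 3.50 m/s, a = 0 m/s².
v = v₀ + at = 3.50 + (0)(18) = 3.50 m/s
Δx = v₀t + ½at² = 3.50·18 + 0.5·0·18² = 63.0 m

Phase 3 (decelerating): v₀ = 3.50 m/s, a = -2.3 m/s².
v = v₀ + at → t = (0 − 3.50) / -2.3 = 1.52 s
v² = v₀² + 2aΔx → Δx = (0² − 3.50²)/(2·-2.3) = 2.66 m
Distance in phase 3 = 2.66 m

2.66 m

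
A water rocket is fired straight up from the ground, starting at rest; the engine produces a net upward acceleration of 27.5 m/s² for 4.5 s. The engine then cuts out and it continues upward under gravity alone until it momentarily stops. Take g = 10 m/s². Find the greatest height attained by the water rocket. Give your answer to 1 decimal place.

1044.1 m

Phase 1 (powered ascent): v₀ = 0 m/s, a = 27.5 m/s².
v = v₀ + at = 0 + (27.5)(4.5) = 124 m/s
Δx = v₀t + ½at² = 0·4.5 + 0.5·27.5·4.5² = 278 m

Phase 2 (coasting upward): v₀ = 124 m/s, a = -10 m/s².
v = v₀ + at → t = (0 − 124) / -10 = 12.4 s
v² = v₀² + 2aΔx → Δx = (0² − 124²)/(2·-10) = 766 m
Maximum height = 278 + 766 = 1040 m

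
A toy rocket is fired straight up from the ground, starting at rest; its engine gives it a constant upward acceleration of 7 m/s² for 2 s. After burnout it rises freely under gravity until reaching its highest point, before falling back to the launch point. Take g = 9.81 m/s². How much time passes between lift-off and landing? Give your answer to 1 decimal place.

Phase 1 (powered ascent): v₀ = 0 m/s, a = 7 m/s².
v = v₀ + at = 0 + (7)(2) = 14.0 m/s
Δx = v₀t + ½at² = 0·2 + 0.5·7·2² = 14.0 m

Phase 2 (coasting upward): v₀ = 14.0 m/s, a = -9.81 m/s².
v = v₀ + at → t = (0 − 14.0) / -9.81 = 1.43 s
v² = v₀² + 2aΔx → Δx = (0² − 14.0²)/(2·-9.81) = 9.99 m

Phase 3 (free fall): v₀ = 0 m/s, a = -9.81 m/s².
Falls 24.0 m from rest: t = √(2·24.0/9.81) = 2.21 s; v = g·t = 21.7 m/s.
Total time = 2.00 + 1.43 + 2.21 = 5.64 s

5.6 s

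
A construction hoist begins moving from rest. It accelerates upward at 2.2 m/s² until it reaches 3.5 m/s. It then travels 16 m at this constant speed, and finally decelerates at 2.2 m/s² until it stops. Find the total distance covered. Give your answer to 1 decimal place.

Phase 1 (accelerating): v₀ = 0 m/s, a = 2.2 m/s².
v = v₀ + at → t = (3.5 − 0) / 2.2 = 1.59 s
v² = v₀² + 2aΔx → Δx = (3.5² − 0²)/(2·2.2) = 2.78 m

Phase 2 (constant speed): v₀ = 3.50 m/s, a = 0 m/s².
Constant speed: t = d/v = 16/3.50 = 4.57 s

Phase 3 (decelerating): v₀ = 3.50 m/s, a = -2.2 m/s².
v = v₀ + at → t = (0 − 3.50) / -2.2 = 1.59 s
v² = v₀² + 2aΔx → Δx = (0² − 3.50²)/(2·-2.2) = 2.78 m
Total distance = 2.78 + 16.0 + 2.78 = 21.6 m

21.6 m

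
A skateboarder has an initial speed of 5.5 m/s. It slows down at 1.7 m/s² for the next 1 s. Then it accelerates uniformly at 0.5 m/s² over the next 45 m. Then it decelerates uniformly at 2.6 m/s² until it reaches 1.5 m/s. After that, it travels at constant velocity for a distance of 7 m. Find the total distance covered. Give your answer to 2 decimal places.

67.65 m

Phase 1 (decelerating): v₀ = 5.50 m/s, a = -1.7 m/s².
v = v₀ + at = 5.50 + (-1.7)(1) = 3.80 m/s
Δx = v₀t + ½at² = 5.50·1 + 0.5·-1.7·1² = 4.65 m

Phase 2 (accelerating): v₀ = 3.80 m/s, a = 0.5 m/s².
v² = v₀² + 2aΔx = 3.80² + 2·0.5·45 = 59.4 → v = 7.71 m/s
t = (v − v₀)/a = (7.71 − 3.80)/0.5 = 7.82 s

Phase 3 (decelerating): v₀ = 7.71 m/s, a = -2.6 m/s².
v = v₀ + at → t = (1.5 − 7.71) / -2.6 = 2.39 s
v² = v₀² + 2aΔx → Δx = (1.5² − 7.71²)/(2·-2.6) = 11.0 m

Phase 4 (constant speed): v₀ = 1.50 m/s, a = 0 m/s².
Constant speed: t = d/v = 7/1.50 = 4.67 s
Total distance = 4.65 + 45.0 + 11.0 + 7.00 = 67.6 m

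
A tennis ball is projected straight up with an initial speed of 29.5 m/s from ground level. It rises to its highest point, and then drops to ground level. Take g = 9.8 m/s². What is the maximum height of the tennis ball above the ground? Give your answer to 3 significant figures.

Phase 1 (rising): v₀ = 29.5 m/s, a = -9.8 m/s².
v = v₀ + at → t = (0 − 29.5) / -9.8 = 3.01 s
v² = v₀² + 2aΔx → Δx = (0² − 29.5²)/(2·-9.8) = 44.4 m
Maximum height = 44.4 m

44.4 m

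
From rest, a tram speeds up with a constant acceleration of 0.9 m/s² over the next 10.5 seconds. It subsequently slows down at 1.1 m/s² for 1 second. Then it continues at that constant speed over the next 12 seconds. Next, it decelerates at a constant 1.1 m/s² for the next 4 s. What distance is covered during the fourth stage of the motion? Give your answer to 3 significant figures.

24.6 m

Phase 1 (accelerating): v₀ = 0 m/s, a = 0.9 m/s².
v = v₀ + at = 0 + (0.9)(10.5) = 9.45 m/s
Δx = v₀t + ½at² = 0·10.5 + 0.5·0.9·10.5² = 49.6 m

Phase 2 (decelerating): v₀ = 9.45 m/s, a = -1.1 m/s².
v = v₀ + at = 9.45 + (-1.1)(1) = 8.35 m/s
Δx = v₀t + ½at² = 9.45·1 + 0.5·-1.1·1² = 8.90 m

Phase 3 (constant speed): v₀ = 8.35 m/s, a = 0 m/s².
v = v₀ + at = 8.35 + (0)(12) = 8.35 m/s
Δx = v₀t + ½at² = 8.35·12 + 0.5·0·12² = 100 m

Phase 4 (decelerating): v₀ = 8.35 m/s, a = -1.1 m/s².
v = v₀ + at = 8.35 + (-1.1)(4) = 3.95 m/s
Δx = v₀t + ½at² = 8.35·4 + 0.5·-1.1·4² = 24.6 m
Distance in phase 4 = 24.6 m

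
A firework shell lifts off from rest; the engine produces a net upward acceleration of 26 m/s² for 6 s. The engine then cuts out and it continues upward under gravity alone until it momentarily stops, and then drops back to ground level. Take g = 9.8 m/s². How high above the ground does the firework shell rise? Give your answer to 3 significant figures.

Phase 1 (powered ascent): v₀ = 0 m/s, a = 26 m/s².
v = v₀ + at = 0 + (26)(6) = 156 m/s
Δx = v₀t + ½at² = 0·6 + 0.5·26·6² = 468 m

Phase 2 (coasting upward): v₀ = 156 m/s, a = -9.8 m/s².
v = v₀ + at → t = (0 − 156) / -9.8 = 15.9 s
v² = v₀² + 2aΔx → Δx = (0² − 156²)/(2·-9.8) = 1240 m
Maximum height = 468 + 1240 = 1710 m

1710 m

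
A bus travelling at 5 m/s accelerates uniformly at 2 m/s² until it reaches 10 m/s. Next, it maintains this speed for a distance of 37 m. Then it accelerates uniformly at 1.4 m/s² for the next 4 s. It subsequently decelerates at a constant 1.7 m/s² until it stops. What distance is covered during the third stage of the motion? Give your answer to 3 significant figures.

Phase 1 (accelerating): v₀ = 5.00 m/s, a = 2 m/s².
v = v₀ + at → t = (10 − 5.00) / 2 = 2.50 s
v² = v₀² + 2aΔx → Δx = (10² − 5.00²)/(2·2) = 18.8 m

Phase 2 (constant speed): v₀ = 10.0 m/s, a = 0 m/s².
Constant speed: t = d/v = 37/10.0 = 3.70 s

Phase 3 (accelerating): v₀ = 10.0 m/s, a = 1.4 m/s².
v = v₀ + at = 10.0 + (1.4)(4) = 15.6 m/s
Δx = v₀t + ½at² = 10.0·4 + 0.5·1.4·4² = 51.2 m
Distance in phase 3 = 51.2 m

51.2 m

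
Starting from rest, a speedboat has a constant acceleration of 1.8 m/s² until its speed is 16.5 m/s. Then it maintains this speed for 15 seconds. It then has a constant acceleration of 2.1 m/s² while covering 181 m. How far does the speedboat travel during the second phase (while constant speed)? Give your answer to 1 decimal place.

Phase 1 (accelerating): v₀ = 0 m/s, a = 1.8 m/s².
v = v₀ + at → t = (16.5 − 0) / 1.8 = 9.17 s
v² = v₀² + 2aΔx → Δx = (16.5² − 0²)/(2·1.8) = 75.6 m

Phase 2 (constant speed): v₀ = 16.5 m/s, a = 0 m/s².
v = v₀ + at = 16.5 + (0)(15) = 16.5 m/s
Δx = v₀t + ½at² = 16.5·15 + 0.5·0·15² = 248 m
Distance in phase 2 = 248 m

247.5 m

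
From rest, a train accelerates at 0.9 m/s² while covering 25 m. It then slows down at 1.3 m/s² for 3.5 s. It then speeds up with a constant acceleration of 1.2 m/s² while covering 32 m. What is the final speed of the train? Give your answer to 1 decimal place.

Phase 1 (accelerating): v₀ = 0 m/s, a = 0.9 m/s².
v² = v₀² + 2aΔx = 0² + 2·0.9·25 = 45.0 → v = 6.71 m/s
t = (v − v₀)/a = (6.71 − 0)/0.9 = 7.45 s

Phase 2 (decelerating): v₀ = 6.71 m/s, a = -1.3 m/s².
v = v₀ + at = 6.71 + (-1.3)(3.5) = 2.16 m/s
Δx = v₀t + ½at² = 6.71·3.5 + 0.5·-1.3·3.5² = 15.5 m

Phase 3 (accelerating): v₀ = 2.16 m/s, a = 1.2 m/s².
v² = v₀² + 2aΔx = 2.16² + 2·1.2·32 = 81.5 → v = 9.03 m/s
t = (v − v₀)/a = (9.03 − 2.16)/1.2 = 5.72 s
Final speed = 9.03 m/s

9.0 m/s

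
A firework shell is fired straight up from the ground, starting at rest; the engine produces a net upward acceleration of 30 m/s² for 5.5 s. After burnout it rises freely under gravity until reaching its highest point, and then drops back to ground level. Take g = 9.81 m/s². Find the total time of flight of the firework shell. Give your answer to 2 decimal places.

Phase 1 (powered ascent): v₀ = 0 m/s, a = 30 m/s².
v = v₀ + at = 0 + (30)(5.5) = 165 m/s
Δx = v₀t + ½at² = 0·5.5 + 0.5·30·5.5² = 454 m

Phase 2 (coasting upward): v₀ = 165 m/s, a = -9.81 m/s².
v = v₀ + at → t = (0 − 165) / -9.81 = 16.8 s
v² = v₀² + 2aΔx → Δx = (0² − 165²)/(2·-9.81) = 1390 m

Phase 3 (free fall): v₀ = 0 m/s, a = -9.81 m/s².
Falls 1840 m from rest: t = √(2·1840/9.81) = 19.4 s; v = g·t = 190 m/s.
Total time = 5.50 + 16.8 + 19.4 = 41.7 s

41.69 s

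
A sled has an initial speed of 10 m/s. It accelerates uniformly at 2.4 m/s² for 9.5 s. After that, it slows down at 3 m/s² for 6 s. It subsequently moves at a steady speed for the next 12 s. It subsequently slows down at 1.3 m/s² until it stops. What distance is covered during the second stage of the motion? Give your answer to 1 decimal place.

142.8 m

Phase 1 (accelerating): v₀ = 10.0 m/s, a = 2.4 m/s².
v = v₀ + at = 10.0 + (2.4)(9.5) = 32.8 m/s
Δx = v₀t + ½at² = 10.0·9.5 + 0.5·2.4·9.5² = 203 m

Phase 2 (decelerating): v₀ = 32.8 m/s, a = -3 m/s².
v = v₀ + at = 32.8 + (-3)(6) = 14.8 m/s
Δx = v₀t + ½at² = 32.8·6 + 0.5·-3·6² = 143 m
Distance in phase 2 = 143 m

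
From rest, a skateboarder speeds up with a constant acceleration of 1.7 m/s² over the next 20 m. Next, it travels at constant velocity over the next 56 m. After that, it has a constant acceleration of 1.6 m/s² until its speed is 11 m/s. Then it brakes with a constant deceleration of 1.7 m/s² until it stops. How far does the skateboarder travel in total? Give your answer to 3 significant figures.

Phase 1 (accelerating): v₀ = 0 m/s, a = 1.7 m/s².
v² = v₀² + 2aΔx = 0² + 2·1.7·20 = 68.0 → v = 8.25 m/s
t = (v − v₀)/a = (8.25 − 0)/1.7 = 4.85 s

Phase 2 (constant speed): v₀ = 8.25 m/s, a = 0 m/s².
Constant speed: t = d/v = 56/8.25 = 6.79 s

Phase 3 (accelerating): v₀ = 8.25 m/s, a = 1.6 m/s².
v = v₀ + at → t = (11 − 8.25) / 1.6 = 1.72 s
v² = v₀² + 2aΔx → Δx = (11² − 8.25²)/(2·1.6) = 16.6 m

Phase 4 (decelerating): v₀ = 11.0 m/s, a = -1.7 m/s².
v = v₀ + at → t = (0 − 11.0) / -1.7 = 6.47 s
v² = v₀² + 2aΔx → Δx = (0² − 11.0²)/(2·-1.7) = 35.6 m
Total distance = 20.0 + 56.0 + 16.6 + 35.6 = 128 m

128 m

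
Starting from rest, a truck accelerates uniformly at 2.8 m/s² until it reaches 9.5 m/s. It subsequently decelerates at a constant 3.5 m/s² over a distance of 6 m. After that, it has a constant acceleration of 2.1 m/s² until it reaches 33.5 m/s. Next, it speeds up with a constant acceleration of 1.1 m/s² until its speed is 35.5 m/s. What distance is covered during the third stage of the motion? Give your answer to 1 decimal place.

Phase 1 (accelerating): v₀ = 0 m/s, a = 2.8 m/s².
v = v₀ + at → t = (9.5 − 0) / 2.8 = 3.39 s
v² = v₀² + 2aΔx → Δx = (9.5² − 0²)/(2·2.8) = 16.1 m

Phase 2 (decelerating): v₀ = 9.50 m/s, a = -3.5 m/s².
v² = v₀² + 2aΔx = 9.50² + 2·-3.5·6 = 48.2 → v = 6.95 m/s
t = (v − v₀)/a = (6.95 − 9.50)/-3.5 = 0.730 s

Phase 3 (accelerating): v₀ = 6.95 m/s, a = 2.1 m/s².
v = v₀ + at → t = (33.5 − 6.95) / 2.1 = 12.6 s
v² = v₀² + 2aΔx → Δx = (33.5² − 6.95²)/(2·2.1) = 256 m
Distance in phase 3 = 256 m

255.7 m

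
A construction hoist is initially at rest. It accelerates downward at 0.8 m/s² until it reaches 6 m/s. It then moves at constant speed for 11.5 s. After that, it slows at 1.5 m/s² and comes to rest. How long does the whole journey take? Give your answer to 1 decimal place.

Phase 1 (accelerating): v₀ = 0 m/s, a = 0.8 m/s².
v = v₀ + at → t = (6 − 0) / 0.8 = 7.50 s
v² = v₀² + 2aΔx → Δx = (6² − 0²)/(2·0.8) = 22.5 m

Phase 2 (constant speed): v₀ = 6.00 m/s, a = 0 m/s².
v = v₀ + at = 6.00 + (0)(11.5) = 6.00 m/s
Δx = v₀t + ½at² = 6.00·11.5 + 0.5·0·11.5² = 69.0 m

Phase 3 (decelerating): v₀ = 6.00 m/s, a = -1.5 m/s².
v = v₀ + at → t = (0 − 6.00) / -1.5 = 4.00 s
v² = v₀² + 2aΔx → Δx = (0² − 6.00²)/(2·-1.5) = 12.0 m
Total time = 7.50 + 11.5 + 4.00 = 23.0 s

23.0 s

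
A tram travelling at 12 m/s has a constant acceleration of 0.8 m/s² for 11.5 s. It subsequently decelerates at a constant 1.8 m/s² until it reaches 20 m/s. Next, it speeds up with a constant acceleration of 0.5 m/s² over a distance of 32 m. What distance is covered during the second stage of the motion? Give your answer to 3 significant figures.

Phase 1 (accelerating): v₀ = 12.0 m/s, a = 0.8 m/s².
v = v₀ + at = 12.0 + (0.8)(11.5) = 21.2 m/s
Δx = v₀t + ½at² = 12.0·11.5 + 0.5·0.8·11.5² = 191 m

Phase 2 (decelerating): v₀ = 21.2 m/s, a = -1.8 m/s².
v = v₀ + at → t = (20 − 21.2) / -1.8 = 0.667 s
v² = v₀² + 2aΔx → Δx = (20² − 21.2²)/(2·-1.8) = 13.7 m
Distance in phase 2 = 13.7 m

13.7 m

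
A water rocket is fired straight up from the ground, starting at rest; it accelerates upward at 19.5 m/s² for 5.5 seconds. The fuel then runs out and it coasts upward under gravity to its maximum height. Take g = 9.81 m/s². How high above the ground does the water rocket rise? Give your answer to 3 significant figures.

Phase 1 (powered ascent): v₀ = 0 m/s, a = 19.5 m/s².
v = v₀ + at = 0 + (19.5)(5.5) = 107 m/s
Δx = v₀t + ½at² = 0·5.5 + 0.5·19.5·5.5² = 295 m

Phase 2 (coasting upward): v₀ = 107 m/s, a = -9.81 m/s².
v = v₀ + at → t = (0 − 107) / -9.81 = 10.9 s
v² = v₀² + 2aΔx → Δx = (0² − 107²)/(2·-9.81) = 586 m
Maximum height = 295 + 586 = 881 m

881 m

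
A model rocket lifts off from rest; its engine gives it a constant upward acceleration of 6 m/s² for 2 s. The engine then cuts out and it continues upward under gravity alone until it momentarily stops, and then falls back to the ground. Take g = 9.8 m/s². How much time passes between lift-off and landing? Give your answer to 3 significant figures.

Phase 1 (powered ascent): v₀ = 0 m/s, a = 6 m/s².
v = v₀ + at = 0 + (6)(2) = 12.0 m/s
Δx = v₀t + ½at² = 0·2 + 0.5·6·2² = 12.0 m

Phase 2 (coasting upward): v₀ = 12.0 m/s, a = -9.8 m/s².
v = v₀ + at → t = (0 − 12.0) / -9.8 = 1.22 s
v² = v₀² + 2aΔx → Δx = (0² − 12.0²)/(2·-9.8) = 7.35 m

Phase 3 (free fall): v₀ = 0 m/s, a = -9.8 m/s².
Falls 19.3 m from rest: t = √(2·19.3/9.8) = 1.99 s; v = g·t = 19.5 m/s.
Total time = 2.00 + 1.22 + 1.99 = 5.21 s

5.21 s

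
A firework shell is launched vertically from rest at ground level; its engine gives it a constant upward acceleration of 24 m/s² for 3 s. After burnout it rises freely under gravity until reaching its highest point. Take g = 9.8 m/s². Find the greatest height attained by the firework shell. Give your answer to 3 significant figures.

Phase 1 (powered ascent): v₀ = 0 m/s, a = 24 m/s².
v = v₀ + at = 0 + (24)(3) = 72.0 m/s
Δx = v₀t + ½at² = 0·3 + 0.5·24·3² = 108 m

Phase 2 (coasting upward): v₀ = 72.0 m/s, a = -9.8 m/s².
v = v₀ + at → t = (0 − 72.0) / -9.8 = 7.35 s
v² = v₀² + 2aΔx → Δx = (0² − 72.0²)/(2·-9.8) = 264 m
Maximum height = 108 + 264 = 372 m

372 m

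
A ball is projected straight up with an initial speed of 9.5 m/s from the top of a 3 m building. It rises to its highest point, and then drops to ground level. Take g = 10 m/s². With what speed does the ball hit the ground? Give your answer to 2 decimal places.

Phase 1 (rising): v₀ = 9.50 m/s, a = -10 m/s².
v = v₀ + at → t = (0 − 9.50) / -10 = 0.950 s
v² = v₀² + 2aΔx → Δx = (0² − 9.50²)/(2·-10) = 4.51 m

Phase 2 (falling): v₀ = 0 m/s, a = -10 m/s².
Falls 7.51 m from rest: t = √(2·7.51/10) = 1.23 s; v = g·t = 12.3 m/s.
Final speed = 12.3 m/s

12.26 m/s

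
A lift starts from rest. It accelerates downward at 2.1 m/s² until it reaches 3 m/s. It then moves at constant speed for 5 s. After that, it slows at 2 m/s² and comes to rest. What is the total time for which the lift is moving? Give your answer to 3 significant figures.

7.93 s

Phase 1 (accelerating): v₀ = 0 m/s, a = 2.1 m/s².
v = v₀ + at → t = (3 − 0) / 2.1 = 1.43 s
v² = v₀² + 2aΔx → Δx = (3² − 0²)/(2·2.1) = 2.14 m

Phase 2 (constant speed): v₀ = 3.00 m/s, a = 0 m/s².
v = v₀ + at = 3.00 + (0)(5) = 3.00 m/s
Δx = v₀t + ½at² = 3.00·5 + 0.5·0·5² = 15.0 m

Phase 3 (decelerating): v₀ = 3.00 m/s, a = -2 m/s².
v = v₀ + at → t = (0 − 3.00) / -2 = 1.50 s
v² = v₀² + 2aΔx → Δx = (0² − 3.00²)/(2·-2) = 2.25 m
Total time = 1.43 + 5.00 + 1.50 = 7.93 s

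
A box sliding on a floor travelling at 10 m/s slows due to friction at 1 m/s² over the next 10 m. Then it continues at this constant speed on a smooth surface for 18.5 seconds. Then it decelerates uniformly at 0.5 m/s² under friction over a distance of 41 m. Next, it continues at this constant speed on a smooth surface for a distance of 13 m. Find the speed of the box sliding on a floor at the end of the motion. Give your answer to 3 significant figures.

6.24 m/s

Phase 1 (decelerating): v₀ = 10.0 m/s, a = -1 m/s².
v² = v₀² + 2aΔx = 10.0² + 2·-1·10 = 80.0 → v = 8.94 m/s
t = (v − v₀)/a = (8.94 − 10.0)/-1 = 1.06 s

Phase 2 (constant speed): v₀ = 8.94 m/s, a = 0 m/s².
v = v₀ + at = 8.94 + (0)(18.5) = 8.94 m/s
Δx = v₀t + ½at² = 8.94·18.5 + 0.5·0·18.5² = 165 m

Phase 3 (decelerating): v₀ = 8.94 m/s, a = -0.5 m/s².
v² = v₀² + 2aΔx = 8.94² + 2·-0.5·41 = 39.0 → v = 6.24 m/s
t = (v − v₀)/a = (6.24 − 8.94)/-0.5 = 5.40 s

Phase 4 (constant speed): v₀ = 6.24 m/s, a = 0 m/s².
Constant speed: t = d/v = 13/6.24 = 2.08 s
Final speed = 6.24 m/s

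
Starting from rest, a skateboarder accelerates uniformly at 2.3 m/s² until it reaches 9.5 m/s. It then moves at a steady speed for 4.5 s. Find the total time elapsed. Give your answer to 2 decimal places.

Phase 1 (accelerating): v₀ = 0 m/s, a = 2.3 m/s².
v = v₀ + at → t = (9.5 − 0) / 2.3 = 4.13 s
v² = v₀² + 2aΔx → Δx = (9.5² − 0²)/(2·2.3) = 19.6 m

Phase 2 (constant speed): v₀ = 9.50 m/s, a = 0 m/s².
v = v₀ + at = 9.50 + (0)(4.5) = 9.50 m/s
Δx = v₀t + ½at² = 9.50·4.5 + 0.5·0·4.5² = 42.8 m
Total time = 4.13 + 4.50 = 8.63 s

8.63 s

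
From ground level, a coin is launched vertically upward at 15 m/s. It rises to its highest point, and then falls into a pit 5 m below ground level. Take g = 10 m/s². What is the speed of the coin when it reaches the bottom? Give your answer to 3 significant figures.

18.0 m/s

Phase 1 (rising): v₀ = 15.0 m/s, a = -10 m/s².
v = v₀ + at → t = (0 − 15.0) / -10 = 1.50 s
v² = v₀² + 2aΔx → Δx = (0² − 15.0²)/(2·-10) = 11.2 m

Phase 2 (falling): v₀ = 0 m/s, a = -10 m/s².
Falls 16.2 m from rest: t = √(2·16.2/10) = 1.80 s; v = g·t = 18.0 m/s.
Final speed = 18.0 m/s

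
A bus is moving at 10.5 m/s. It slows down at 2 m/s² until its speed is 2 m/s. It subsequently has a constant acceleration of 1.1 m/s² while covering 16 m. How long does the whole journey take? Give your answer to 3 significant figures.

8.12 s

Phase 1 (decelerating): v₀ = 10.5 m/s, a = -2 m/s².
v = v₀ + at → t = (2 − 10.5) / -2 = 4.25 s
v² = v₀² + 2aΔx → Δx = (2² − 10.5²)/(2·-2) = 26.6 m

Phase 2 (accelerating): v₀ = 2.00 m/s, a = 1.1 m/s².
v² = v₀² + 2aΔx = 2.00² + 2·1.1·16 = 39.2 → v = 6.26 m/s
t = (v − v₀)/a = (6.26 − 2.00)/1.1 = 3.87 s
Total time = 4.25 + 3.87 = 8.12 s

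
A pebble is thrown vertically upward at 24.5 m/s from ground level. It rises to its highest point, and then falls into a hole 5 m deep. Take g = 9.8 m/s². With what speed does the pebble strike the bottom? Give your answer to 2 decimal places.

26.42 m/s

Phase 1 (rising): v₀ = 24.5 m/s, a = -9.8 m/s².
v = v₀ + at → t = (0 − 24.5) / -9.8 = 2.50 s
v² = v₀² + 2aΔx → Δx = (0² − 24.5²)/(2·-9.8) = 30.6 m

Phase 2 (falling): v₀ = 0 m/s, a = -9.8 m/s².
Falls 35.6 m from rest: t = √(2·35.6/9.8) = 2.70 s; v = g·t = 26.4 m/s.
Final speed = 26.4 m/s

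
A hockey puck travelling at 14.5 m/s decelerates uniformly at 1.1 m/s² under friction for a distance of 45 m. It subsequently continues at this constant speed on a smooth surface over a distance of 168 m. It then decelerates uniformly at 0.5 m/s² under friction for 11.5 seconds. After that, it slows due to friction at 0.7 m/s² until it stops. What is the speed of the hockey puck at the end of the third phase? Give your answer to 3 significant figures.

Phase 1 (decelerating): v₀ = 14.5 m/s, a = -1.1 m/s².
v² = v₀² + 2aΔx = 14.5² + 2·-1.1·45 = 111 → v = 10.5 m/s
t = (v − v₀)/a = (10.5 − 14.5)/-1.1 = 3.59 s

Phase 2 (constant speed): v₀ = 10.5 m/s, a = 0 m/s².
Constant speed: t = d/v = 168/10.5 = 15.9 s

Phase 3 (decelerating): v₀ = 10.5 m/s, a = -0.5 m/s².
v = v₀ + at = 10.5 + (-0.5)(11.5) = 4.80 m/s
Δx = v₀t + ½at² = 10.5·11.5 + 0.5·-0.5·11.5² = 88.2 m
Speed at end of phase 3 = 4.80 m/s

4.80 m/s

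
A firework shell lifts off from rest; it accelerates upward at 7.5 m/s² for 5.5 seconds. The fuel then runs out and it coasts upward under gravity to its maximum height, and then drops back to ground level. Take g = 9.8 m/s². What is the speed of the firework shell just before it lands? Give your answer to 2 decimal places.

62.65 m/s

Phase 1 (powered ascent): v₀ = 0 m/s, a = 7.5 m/s².
v = v₀ + at = 0 + (7.5)(5.5) = 41.2 m/s
Δx = v₀t + ½at² = 0·5.5 + 0.5·7.5·5.5² = 113 m

Phase 2 (coasting upward): v₀ = 41.2 m/s, a = -9.8 m/s².
v = v₀ + at → t = (0 − 41.2) / -9.8 = 4.21 s
v² = v₀² + 2aΔx → Δx = (0² − 41.2²)/(2·-9.8) = 86.8 m

Phase 3 (free fall): v₀ = 0 m/s, a = -9.8 m/s².
Falls 200 m from rest: t = √(2·200/9.8) = 6.39 s; v = g·t = 62.6 m/s.
Impact speed = 62.6 m/s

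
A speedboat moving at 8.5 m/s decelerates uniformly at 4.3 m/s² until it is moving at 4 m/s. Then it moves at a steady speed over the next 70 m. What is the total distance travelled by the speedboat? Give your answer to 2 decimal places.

Phase 1 (decelerating): v₀ = 8.50 m/s, a = -4.3 m/s².
v = v₀ + at → t = (4 − 8.50) / -4.3 = 1.05 s
v² = v₀² + 2aΔx → Δx = (4² − 8.50²)/(2·-4.3) = 6.54 m

Phase 2 (constant speed): v₀ = 4.00 m/s, a = 0 m/s².
Constant speed: t = d/v = 70/4.00 = 17.5 s
Total distance = 6.54 + 70.0 = 76.5 m

76.54 m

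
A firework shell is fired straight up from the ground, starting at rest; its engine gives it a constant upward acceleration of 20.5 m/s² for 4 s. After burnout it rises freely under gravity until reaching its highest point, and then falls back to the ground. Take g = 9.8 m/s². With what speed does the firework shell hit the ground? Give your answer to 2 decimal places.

Phase 1 (powered ascent): v₀ = 0 m/s, a = 20.5 m/s².
v = v₀ + at = 0 + (20.5)(4) = 82.0 m/s
Δx = v₀t + ½at² = 0·4 + 0.5·20.5·4² = 164 m

Phase 2 (coasting upward): v₀ = 82.0 m/s, a = -9.8 m/s².
v = v₀ + at → t = (0 − 82.0) / -9.8 = 8.37 s
v² = v₀² + 2aΔx → Δx = (0² − 82.0²)/(2·-9.8) = 343 m

Phase 3 (free fall): v₀ = 0 m/s, a = -9.8 m/s².
Falls 507 m from rest: t = √(2·507/9.8) = 10.2 s; v = g·t = 99.7 m/s.
Impact speed = 99.7 m/s

99.69 m/s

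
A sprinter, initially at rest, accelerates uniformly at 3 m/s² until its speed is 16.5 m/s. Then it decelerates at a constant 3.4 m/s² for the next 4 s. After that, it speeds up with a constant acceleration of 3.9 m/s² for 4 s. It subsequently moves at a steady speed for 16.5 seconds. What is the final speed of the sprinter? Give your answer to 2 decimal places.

Phase 1 (accelerating): v₀ = 0 m/s, a = 3 m/s².
v = v₀ + at → t = (16.5 − 0) / 3 = 5.50 s
v² = v₀² + 2aΔx → Δx = (16.5² − 0²)/(2·3) = 45.4 m

Phase 2 (decelerating): v₀ = 16.5 m/s, a = -3.4 m/s².
v = v₀ + at = 16.5 + (-3.4)(4) = 2.90 m/s
Δx = v₀t + ½at² = 16.5·4 + 0.5·-3.4·4² = 38.8 m

Phase 3 (accelerating): v₀ = 2.90 m/s, a = 3.9 m/s².
v = v₀ + at = 2.90 + (3.9)(4) = 18.5 m/s
Δx = v₀t + ½at² = 2.90·4 + 0.5·3.9·4² = 42.8 m

Phase 4 (constant speed): v₀ = 18.5 m/s, a = 0 m/s².
v = v₀ + at = 18.5 + (0)(16.5) = 18.5 m/s
Δx = v₀t + ½at² = 18.5·16.5 + 0.5·0·16.5² = 305 m
Final speed = 18.5 m/s

18.50 m/s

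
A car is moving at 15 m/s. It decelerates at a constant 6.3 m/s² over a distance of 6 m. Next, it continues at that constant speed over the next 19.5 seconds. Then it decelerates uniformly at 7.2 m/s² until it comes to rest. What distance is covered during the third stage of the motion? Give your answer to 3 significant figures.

10.4 m

Phase 1 (decelerating): v₀ = 15.0 m/s, a = -6.3 m/s².
v² = v₀² + 2aΔx = 15.0² + 2·-6.3·6 = 149 → v = 12.2 m/s
t = (v − v₀)/a = (12.2 − 15.0)/-6.3 = 0.441 s

Phase 2 (constant speed): v₀ = 12.2 m/s, a = 0 m/s².
v = v₀ + at = 12.2 + (0)(19.5) = 12.2 m/s
Δx = v₀t + ½at² = 12.2·19.5 + 0.5·0·19.5² = 238 m

Phase 3 (decelerating): v₀ = 12.2 m/s, a = -7.2 m/s².
v = v₀ + at → t = (0 − 12.2) / -7.2 = 1.70 s
v² = v₀² + 2aΔx → Δx = (0² − 12.2²)/(2·-7.2) = 10.4 m
Distance in phase 3 = 10.4 m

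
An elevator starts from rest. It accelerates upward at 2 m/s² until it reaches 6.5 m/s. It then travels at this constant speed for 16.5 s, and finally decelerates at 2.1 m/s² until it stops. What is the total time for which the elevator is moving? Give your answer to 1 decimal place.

Phase 1 (accelerating): v₀ = 0 m/s, a = 2 m/s².
v = v₀ + at → t = (6.5 − 0) / 2 = 3.25 s
v² = v₀² + 2aΔx → Δx = (6.5² − 0²)/(2·2) = 10.6 m

Phase 2 (constant speed): v₀ = 6.50 m/s, a = 0 m/s².
v = v₀ + at = 6.50 + (0)(16.5) = 6.50 m/s
Δx = v₀t + ½at² = 6.50·16.5 + 0.5·0·16.5² = 107 m

Phase 3 (decelerating): v₀ = 6.50 m/s, a = -2.1 m/s².
v = v₀ + at → t = (0 − 6.50) / -2.1 = 3.10 s
v² = v₀² + 2aΔx → Δx = (0² − 6.50²)/(2·-2.1) = 10.1 m
Total time = 3.25 + 16.5 + 3.10 = 22.8 s

22.8 s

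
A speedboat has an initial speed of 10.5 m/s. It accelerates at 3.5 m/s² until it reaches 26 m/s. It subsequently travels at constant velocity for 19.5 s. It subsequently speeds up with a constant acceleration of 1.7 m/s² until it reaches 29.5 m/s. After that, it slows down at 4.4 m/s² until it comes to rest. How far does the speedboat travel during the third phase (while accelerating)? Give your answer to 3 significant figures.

57.1 m

Phase 1 (accelerating): v₀ = 10.5 m/s, a = 3.5 m/s².
v = v₀ + at → t = (26 − 10.5) / 3.5 = 4.43 s
v² = v₀² + 2aΔx → Δx = (26² − 10.5²)/(2·3.5) = 80.8 m

Phase 2 (constant speed): v₀ = 26.0 m/s, a = 0 m/s².
v = v₀ + at = 26.0 + (0)(19.5) = 26.0 m/s
Δx = v₀t + ½at² = 26.0·19.5 + 0.5·0·19.5² = 507 m

Phase 3 (accelerating): v₀ = 26.0 m/s, a = 1.7 m/s².
v = v₀ + at → t = (29.5 − 26.0) / 1.7 = 2.06 s
v² = v₀² + 2aΔx → Δx = (29.5² − 26.0²)/(2·1.7) = 57.1 m
Distance in phase 3 = 57.1 m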